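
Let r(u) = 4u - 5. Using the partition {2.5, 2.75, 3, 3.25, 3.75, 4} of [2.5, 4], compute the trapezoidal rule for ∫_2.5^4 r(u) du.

12

Subinterval widths: 0.25, 0.25, 0.25, 0.5, 0.25.
r(2.5) = 5, r(2.75) = 6, r(3) = 7, r(3.25) = 8, r(3.75) = 10, r(4) = 11.
On each subinterval the trapezoid contributes (Δu_i/2)·[r(u_{i-1}) + r(u_i)].
Sum = 12.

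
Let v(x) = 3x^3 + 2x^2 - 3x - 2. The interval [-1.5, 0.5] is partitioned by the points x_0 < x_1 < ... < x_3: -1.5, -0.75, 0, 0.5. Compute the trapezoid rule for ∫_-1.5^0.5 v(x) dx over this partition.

Subinterval widths: 0.75, 0.75, 0.5.
v(-1.5) = -3.125, v(-0.75) = 0.109375, v(0) = -2, v(0.5) = -2.625.
On each subinterval the trapezoid contributes (Δx_i/2)·[v(x_{i-1}) + v(x_i)].
Sum = -2.99609375.

-2.99609375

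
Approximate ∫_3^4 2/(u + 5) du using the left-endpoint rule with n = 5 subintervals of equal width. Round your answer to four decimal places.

0.2384

Δu = (4 − 3)/5 = 0.2.
Left endpoints: 3, 3.2, 3.4, 3.6, 3.8.
f(3) = 0.25, f(3.2) = 10/41, f(3.4) = 5/21, f(3.6) = 10/43, f(3.8) = 5/22.
Sum = Δu · [f(3) + f(3.2) + f(3.4) + f(3.6) + f(3.8)].
Sum ≈ 0.2384.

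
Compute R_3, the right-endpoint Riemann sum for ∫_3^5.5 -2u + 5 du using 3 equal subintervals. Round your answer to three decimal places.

-10.833

Δu = (5.5 − 3)/3 = 5/6.
Right endpoints: 23/6, 14/3, 5.5.
f(23/6) = -8/3, f(14/3) = -13/3, f(5.5) = -6.
Sum = Δu · [f(23/6) + f(14/3) + f(5.5)].
Sum ≈ -10.833.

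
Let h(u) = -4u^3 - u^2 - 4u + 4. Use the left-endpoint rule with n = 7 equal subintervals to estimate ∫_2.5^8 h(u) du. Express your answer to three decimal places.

-3540.765

Δu = (8 − 2.5)/7 = 11/14.
Left endpoints: 2.5, 23/7, 57/14, 34/7, 79/14, 45/7, 101/14.
h(2.5) = -74.75, h(23/7) = -55507/343, h(57/14) = -409985/1372, h(34/7) = -170600/343, h(79/14) = -1055245/1372, h(45/7) = -386123/343, h(101/14) = -2166113/1372.
Sum = Δu · [h(2.5) + h(23/7) + h(57/14) + ...].
Sum ≈ -3540.765.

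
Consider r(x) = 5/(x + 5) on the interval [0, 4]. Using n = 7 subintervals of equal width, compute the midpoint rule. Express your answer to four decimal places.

Δx = (4 − 0)/7 = 4/7.
Midpoints: 2/7, 6/7, 10/7, 2, 18/7, 22/7, 26/7.
r(2/7) = 35/37, r(6/7) = 35/41, r(10/7) = 7/9, r(2) = 5/7, r(18/7) = 35/53, r(22/7) = 35/57, r(26/7) = 35/61.
Sum = Δx · [r(2/7) + r(6/7) + r(10/7) + ...].
Sum ≈ 2.9371.

2.9371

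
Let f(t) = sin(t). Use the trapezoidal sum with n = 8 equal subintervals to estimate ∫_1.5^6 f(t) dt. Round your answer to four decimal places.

-0.8659

Δt = (6 − 1.5)/8 = 0.5625.
f(1.5) ≈ 0.9975, f(2.0625) ≈ 0.8815, f(2.625) ≈ 0.4939, f(3.1875) ≈ -0.0459, f(3.75) ≈ -0.5716, f(4.3125) ≈ -0.9211, f(4.875) ≈ -0.9868, f(5.4375) ≈ -0.7484, f(6) ≈ -0.2794.
T_8 = (Δt/2)·[f(t_0) + 2f(t_1) + ... + 2f(t_{7}) + f(t_8)].
Sum ≈ -0.8659.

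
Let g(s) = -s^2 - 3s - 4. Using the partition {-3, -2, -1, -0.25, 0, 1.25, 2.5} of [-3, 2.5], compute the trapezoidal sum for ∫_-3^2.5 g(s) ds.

Subinterval widths: 1, 1, 0.75, 0.25, 1.25, 1.25.
g(-3) = -4, g(-2) = -2, g(-1) = -2, g(-0.25) = -3.3125, g(0) = -4, g(1.25) = -9.3125, g(2.5) = -17.75.
On each subinterval the trapezoid contributes (Δs_i/2)·[g(s_{i-1}) + g(s_i)].
Sum = -33.140625.

-33.140625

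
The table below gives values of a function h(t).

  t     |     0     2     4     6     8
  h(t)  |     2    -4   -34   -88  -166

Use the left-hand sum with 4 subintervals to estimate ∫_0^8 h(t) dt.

-248

Δt = 2.
Sum = 2·[2 + (-4) + (-34) + (-88)] = -248.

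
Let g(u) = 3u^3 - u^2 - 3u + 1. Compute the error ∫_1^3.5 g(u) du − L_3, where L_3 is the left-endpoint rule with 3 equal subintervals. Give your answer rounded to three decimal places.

Exact integral: ∫_1^3.5 g(u) du ≈ 83.46354.
L_3 ≈ 44.50231.
Error ≈ 83.46354 − 44.50231 ≈ 38.961.

38.961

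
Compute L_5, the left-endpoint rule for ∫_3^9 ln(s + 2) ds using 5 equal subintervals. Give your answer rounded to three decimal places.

Δs = (9 − 3)/5 = 1.2.
Left endpoints: 3, 4.2, 5.4, 6.6, 7.8.
f(3) ≈ 1.609, f(4.2) ≈ 1.825, f(5.4) ≈ 2.001, f(6.6) ≈ 2.152, f(7.8) ≈ 2.282.
Sum = Δs · [f(3) + f(4.2) + f(5.4) + f(6.6) + f(7.8)].
Sum ≈ 11.844.

11.844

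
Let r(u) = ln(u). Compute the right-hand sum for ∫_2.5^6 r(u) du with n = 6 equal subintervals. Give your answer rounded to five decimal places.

5.20858

Δu = (6 − 2.5)/6 = 7/12.
Right endpoints: 37/12, 11/3, 4.25, 29/6, 65/12, 6.
r(37/12) ≈ 1.12601, r(11/3) ≈ 1.29928, r(4.25) ≈ 1.44692, r(29/6) ≈ 1.57554, r(65/12) ≈ 1.68948, r(6) ≈ 1.79176.
Sum = Δu · [r(37/12) + r(11/3) + r(4.25) + ...].
Sum ≈ 5.20858.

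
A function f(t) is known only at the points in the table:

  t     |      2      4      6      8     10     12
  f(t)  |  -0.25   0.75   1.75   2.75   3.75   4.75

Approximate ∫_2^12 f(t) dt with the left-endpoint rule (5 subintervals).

17.5

Δt = 2.
Sum = 2·[(-0.25) + 0.75 + 1.75 + 2.75 + 3.75] = 17.5.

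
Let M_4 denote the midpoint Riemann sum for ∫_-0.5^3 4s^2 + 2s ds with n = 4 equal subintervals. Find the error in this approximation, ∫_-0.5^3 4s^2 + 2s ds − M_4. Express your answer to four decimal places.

0.8932

Exact integral: ∫_-0.5^3 f(s) ds ≈ 44.916667.
M_4 = 44.0234375.
Error ≈ 44.916667 − 44.0234375 ≈ 0.8932.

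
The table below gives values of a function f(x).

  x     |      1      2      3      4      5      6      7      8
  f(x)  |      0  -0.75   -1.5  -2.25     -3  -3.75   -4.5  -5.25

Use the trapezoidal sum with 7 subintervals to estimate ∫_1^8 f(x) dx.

Δx = 1.
T_7 = (1/2)·[0 + 2·(-0.75) + 2·(-1.5) + 2·(-2.25) + 2·(-3) + 2·(-3.75) + 2·(-4.5) + (-5.25)] = -18.375.

-18.375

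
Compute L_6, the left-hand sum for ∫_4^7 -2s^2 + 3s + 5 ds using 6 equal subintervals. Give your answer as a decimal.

Δs = (7 − 4)/6 = 0.5.
Left endpoints: 4, 4.5, 5, 5.5, 6, 6.5.
f(4) = -15, f(4.5) = -22, f(5) = -30, f(5.5) = -39, f(6) = -49, f(6.5) = -60.
Sum = Δs · [f(4) + f(4.5) + f(5) + ...].
Sum = -107.5.

-107.5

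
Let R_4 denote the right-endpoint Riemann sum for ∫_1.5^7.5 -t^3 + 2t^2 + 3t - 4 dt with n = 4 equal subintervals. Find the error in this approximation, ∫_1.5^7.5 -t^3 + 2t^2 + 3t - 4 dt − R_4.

Exact integral: ∫_1.5^7.5 f(t) dt = -453.75.
R_4 = -699.
Error = -453.75 − (-699) = 245.25.

245.25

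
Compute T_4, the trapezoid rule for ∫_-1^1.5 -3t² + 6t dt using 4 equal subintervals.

-1.11328125

Δt = (1.5 − (-1))/4 = 0.625.
f(-1) = -9, f(-0.375) = -2.671875, f(0.25) = 1.3125, f(0.875) = 2.953125, f(1.5) = 2.25.
T_4 = (Δt/2)·[f(t_0) + 2f(t_1) + 2f(t_2) + 2f(t_3) + f(t_4)].
Sum = -1.11328125.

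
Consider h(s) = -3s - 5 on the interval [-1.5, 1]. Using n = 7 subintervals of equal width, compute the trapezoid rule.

Δs = (1 − (-1.5))/7 = 5/14.
h(-1.5) = -0.5, h(-8/7) = -11/7, h(-11/14) = -37/14, h(-3/7) = -26/7, h(-1/14) = -67/14, h(2/7) = -41/7, h(9/14) = -97/14, h(1) = -8.
T_7 = (Δs/2)·[h(s_0) + 2h(s_1) + ... + 2h(s_{6}) + h(s_7)].
Sum = -10.625.

-10.625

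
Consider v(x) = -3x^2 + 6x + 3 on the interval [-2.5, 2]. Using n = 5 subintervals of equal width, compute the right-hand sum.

-3.51

Δx = (2 − (-2.5))/5 = 0.9.
Right endpoints: -1.6, -0.7, 0.2, 1.1, 2.
v(-1.6) = -14.28, v(-0.7) = -2.67, v(0.2) = 4.08, v(1.1) = 5.97, v(2) = 3.
Sum = Δx · [v(-1.6) + v(-0.7) + v(0.2) + v(1.1) + v(2)].
Sum = -3.51.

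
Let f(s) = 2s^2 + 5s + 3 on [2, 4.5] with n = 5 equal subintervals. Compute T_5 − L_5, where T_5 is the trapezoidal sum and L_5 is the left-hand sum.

11.25

T_5 = 103.75.
L_5 = 92.5.
T_5 − L_5 = 11.25.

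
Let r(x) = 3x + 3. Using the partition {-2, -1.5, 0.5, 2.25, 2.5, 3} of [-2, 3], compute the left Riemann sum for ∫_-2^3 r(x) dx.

11.0625

Subinterval widths: 0.5, 2, 1.75, 0.25, 0.5.
Left endpoints: -2, -1.5, 0.5, 2.25, 2.5.
r(-2) = -3, r(-1.5) = -1.5, r(0.5) = 4.5, r(2.25) = 9.75, r(2.5) = 10.5.
Sum = Σ Δx_i · r(x_i).
Sum = 11.0625.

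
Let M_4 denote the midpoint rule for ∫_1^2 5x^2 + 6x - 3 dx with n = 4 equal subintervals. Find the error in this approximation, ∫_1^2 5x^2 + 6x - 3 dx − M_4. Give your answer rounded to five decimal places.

Exact integral: ∫_1^2 f(x) dx ≈ 17.6666667.
M_4 = 17.640625.
Error ≈ 17.6666667 − 17.640625 ≈ 0.02604.

0.02604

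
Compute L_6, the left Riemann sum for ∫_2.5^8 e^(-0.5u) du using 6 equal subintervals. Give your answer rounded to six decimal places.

0.668655

Δu = (8 − 2.5)/6 = 11/12.
Left endpoints: 2.5, 41/12, 13/3, 5.25, 37/6, 85/12.
f(2.5) ≈ 0.286505, f(41/12) ≈ 0.181167, f(13/3) ≈ 0.114559, f(5.25) ≈ 0.072440, f(37/6) ≈ 0.045806, f(85/12) ≈ 0.028965.
Sum = Δu · [f(2.5) + f(41/12) + f(13/3) + ...].
Sum ≈ 0.668655.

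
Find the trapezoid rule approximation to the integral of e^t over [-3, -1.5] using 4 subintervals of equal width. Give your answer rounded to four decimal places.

0.1754

Δt = (-1.5 − (-3))/4 = 0.375.
f(-3) ≈ 0.0498, f(-2.625) ≈ 0.0724, f(-2.25) ≈ 0.1054, f(-1.875) ≈ 0.1534, f(-1.5) ≈ 0.2231.
T_4 = (Δt/2)·[f(t_0) + 2f(t_1) + 2f(t_2) + 2f(t_3) + f(t_4)].
Sum ≈ 0.1754.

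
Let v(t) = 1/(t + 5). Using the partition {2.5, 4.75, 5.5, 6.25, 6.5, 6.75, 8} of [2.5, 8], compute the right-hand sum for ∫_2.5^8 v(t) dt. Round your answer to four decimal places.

Subinterval widths: 2.25, 0.75, 0.75, 0.25, 0.25, 1.25.
Right endpoints: 4.75, 5.5, 6.25, 6.5, 6.75, 8.
v(4.75) = 4/39, v(5.5) = 2/21, v(6.25) = 4/45, v(6.5) = 2/23, v(6.75) = 4/47, v(8) = 1/13.
Sum = Σ Δt_i · v(t_i).
Sum ≈ 0.5080.

0.5080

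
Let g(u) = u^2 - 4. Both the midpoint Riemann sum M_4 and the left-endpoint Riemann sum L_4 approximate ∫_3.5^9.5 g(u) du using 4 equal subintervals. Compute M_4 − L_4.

55.125

M_4 = 246.375.
L_4 = 191.25.
M_4 − L_4 = 55.125.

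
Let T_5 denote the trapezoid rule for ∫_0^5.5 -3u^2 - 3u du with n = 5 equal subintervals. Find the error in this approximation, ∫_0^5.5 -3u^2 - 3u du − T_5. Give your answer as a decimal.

Exact integral: ∫_0^5.5 f(u) du = -211.75.
T_5 = -215.0775.
Error = -211.75 − (-215.0775) = 3.3275.

3.3275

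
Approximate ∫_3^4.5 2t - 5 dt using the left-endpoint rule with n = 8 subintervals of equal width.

3.46875

Δt = (4.5 − 3)/8 = 0.1875.
Left endpoints: 3, 3.1875, 3.375, 3.5625, 3.75, 3.9375, 4.125, 4.3125.
f(3) = 1, f(3.1875) = 1.375, f(3.375) = 1.75, f(3.5625) = 2.125, f(3.75) = 2.5, f(3.9375) = 2.875, f(4.125) = 3.25, f(4.3125) = 3.625.
Sum = Δt · [f(3) + f(3.1875) + f(3.375) + ...].
Sum = 3.46875.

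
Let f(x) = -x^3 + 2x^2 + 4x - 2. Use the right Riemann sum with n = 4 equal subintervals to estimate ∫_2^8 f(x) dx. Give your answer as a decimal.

-875.25

Δx = (8 − 2)/4 = 1.5.
Right endpoints: 3.5, 5, 6.5, 8.
f(3.5) = -6.375, f(5) = -57, f(6.5) = -166.125, f(8) = -354.
Sum = Δx · [f(3.5) + f(5) + f(6.5) + f(8)].
Sum = -875.25.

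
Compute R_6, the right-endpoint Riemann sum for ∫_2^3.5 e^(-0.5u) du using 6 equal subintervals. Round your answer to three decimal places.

Δu = (3.5 − 2)/6 = 0.25.
Right endpoints: 2.25, 2.5, 2.75, 3, 3.25, 3.5.
f(2.25) ≈ 0.325, f(2.5) ≈ 0.287, f(2.75) ≈ 0.253, f(3) ≈ 0.223, f(3.25) ≈ 0.197, f(3.5) ≈ 0.174.
Sum = Δu · [f(2.25) + f(2.5) + f(2.75) + ...].
Sum ≈ 0.364.

0.364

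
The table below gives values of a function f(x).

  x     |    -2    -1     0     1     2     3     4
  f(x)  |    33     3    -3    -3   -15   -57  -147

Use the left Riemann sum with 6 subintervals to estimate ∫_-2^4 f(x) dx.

Δx = 1.
Sum = 1·[33 + 3 + (-3) + (-3) + (-15) + (-57)] = -42.

-42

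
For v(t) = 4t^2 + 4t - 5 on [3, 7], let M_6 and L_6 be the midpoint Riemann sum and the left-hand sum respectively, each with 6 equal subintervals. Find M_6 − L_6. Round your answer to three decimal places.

56.889

M_6 ≈ 480.74074.
L_6 ≈ 423.85185.
M_6 − L_6 ≈ 56.889.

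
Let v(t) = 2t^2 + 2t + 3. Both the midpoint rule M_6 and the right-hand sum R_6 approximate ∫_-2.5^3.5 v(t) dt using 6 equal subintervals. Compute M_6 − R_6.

M_6 = 62.
R_6 = 77.
M_6 − R_6 = -15.

-15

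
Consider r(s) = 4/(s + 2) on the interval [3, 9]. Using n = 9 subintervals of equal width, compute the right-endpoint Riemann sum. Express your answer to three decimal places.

Δs = (9 − 3)/9 = 2/3.
Right endpoints: 11/3, 13/3, 5, 17/3, 19/3, 7, 23/3, 25/3, 9.
r(11/3) = 12/17, r(13/3) = 12/19, r(5) = 4/7, r(17/3) = 12/23, r(19/3) = 0.48, r(7) = 4/9, r(23/3) = 12/29, r(25/3) = 12/31, r(9) = 4/11.
Sum = Δs · [r(11/3) + r(13/3) + r(5) + ...].
Sum ≈ 3.013.

3.013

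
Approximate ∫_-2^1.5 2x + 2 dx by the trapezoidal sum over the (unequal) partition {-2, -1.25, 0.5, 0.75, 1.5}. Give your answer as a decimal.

5.25

Subinterval widths: 0.75, 1.75, 0.25, 0.75.
f(-2) = -2, f(-1.25) = -0.5, f(0.5) = 3, f(0.75) = 3.5, f(1.5) = 5.
On each subinterval the trapezoid contributes (Δx_i/2)·[f(x_{i-1}) + f(x_i)].
Sum = 5.25.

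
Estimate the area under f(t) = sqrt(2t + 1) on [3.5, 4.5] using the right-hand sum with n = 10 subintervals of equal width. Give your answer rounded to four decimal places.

3.0151

Δt = (4.5 − 3.5)/10 = 0.1.
Right endpoints: 3.6, 3.7, 3.8, 3.9, 4, 4.1, 4.2, 4.3, 4.4, 4.5.
f(3.6) ≈ 2.8636, f(3.7) ≈ 2.8983, f(3.8) ≈ 2.9326, f(3.9) ≈ 2.9665, f(4) ≈ 3.0000, f(4.1) ≈ 3.0332, f(4.2) ≈ 3.0659, f(4.3) ≈ 3.0984, f(4.4) ≈ 3.1305, f(4.5) ≈ 3.1623.
Sum = Δt · [f(3.6) + f(3.7) + f(3.8) + ...].
Sum ≈ 3.0151.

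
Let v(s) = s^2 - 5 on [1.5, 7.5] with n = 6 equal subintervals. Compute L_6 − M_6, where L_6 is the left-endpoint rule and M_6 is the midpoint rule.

-25.5

L_6 = 83.5.
M_6 = 109.
L_6 − M_6 = -25.5.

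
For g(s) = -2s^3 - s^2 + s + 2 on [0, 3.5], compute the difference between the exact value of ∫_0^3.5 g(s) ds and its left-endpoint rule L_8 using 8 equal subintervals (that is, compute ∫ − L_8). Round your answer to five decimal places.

Exact integral: ∫_0^3.5 g(s) ds ≈ -76.1979167.
L_8 ≈ -56.8100586.
Error ≈ -76.1979167 − (-56.8100586) ≈ -19.38786.

-19.38786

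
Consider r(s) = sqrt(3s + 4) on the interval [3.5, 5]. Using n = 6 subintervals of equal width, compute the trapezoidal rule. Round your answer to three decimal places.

Δs = (5 − 3.5)/6 = 0.25.
r(3.5) ≈ 3.808, r(3.75) ≈ 3.905, r(4) ≈ 4.000, r(4.25) ≈ 4.093, r(4.5) ≈ 4.183, r(4.75) ≈ 4.272, r(5) ≈ 4.359.
T_6 = (Δs/2)·[r(s_0) + 2r(s_1) + ... + 2r(s_{5}) + r(s_6)].
Sum ≈ 6.134.

6.134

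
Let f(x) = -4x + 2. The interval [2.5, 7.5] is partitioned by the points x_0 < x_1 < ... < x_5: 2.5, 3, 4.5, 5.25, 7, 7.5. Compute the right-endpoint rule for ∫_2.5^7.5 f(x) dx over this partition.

Subinterval widths: 0.5, 1.5, 0.75, 1.75, 0.5.
Right endpoints: 3, 4.5, 5.25, 7, 7.5.
f(3) = -10, f(4.5) = -16, f(5.25) = -19, f(7) = -26, f(7.5) = -28.
Sum = Σ Δx_i · f(x_i).
Sum = -102.75.

-102.75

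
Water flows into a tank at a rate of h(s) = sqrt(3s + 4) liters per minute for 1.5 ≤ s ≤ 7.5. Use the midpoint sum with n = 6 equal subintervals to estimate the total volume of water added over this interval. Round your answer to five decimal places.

24.81714

Δs = (7.5 − 1.5)/6 = 1.
Midpoints: 2, 3, 4, 5, 6, 7.
h(2) ≈ 3.16228, h(3) ≈ 3.60555, h(4) ≈ 4.00000, h(5) ≈ 4.35890, h(6) ≈ 4.69042, h(7) ≈ 5.00000.
Sum = Δs · [h(2) + h(3) + h(4) + ...].
Sum ≈ 24.81714.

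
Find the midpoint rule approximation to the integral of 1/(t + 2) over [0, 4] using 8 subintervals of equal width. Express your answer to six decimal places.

Δt = (4 − 0)/8 = 0.5.
Midpoints: 0.25, 0.75, 1.25, 1.75, 2.25, 2.75, 3.25, 3.75.
f(0.25) = 4/9, f(0.75) = 4/11, f(1.25) = 4/13, f(1.75) = 4/15, f(2.25) = 4/17, f(2.75) = 4/19, f(3.25) = 4/21, f(3.75) = 4/23.
Sum = Δt · [f(0.25) + f(0.75) + f(1.25) + ...].
Sum ≈ 1.096325.

1.096325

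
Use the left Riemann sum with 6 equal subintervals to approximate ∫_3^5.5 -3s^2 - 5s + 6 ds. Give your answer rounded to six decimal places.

-161.831597

Δs = (5.5 − 3)/6 = 5/12.
Left endpoints: 3, 41/12, 23/6, 4.25, 14/3, 61/12.
f(3) = -36, f(41/12) = -2213/48, f(23/6) = -57.25, f(4.25) = -69.4375, f(14/3) = -248/3, f(61/12) = -96.9375.
Sum = Δs · [f(3) + f(41/12) + f(23/6) + ...].
Sum ≈ -161.831597.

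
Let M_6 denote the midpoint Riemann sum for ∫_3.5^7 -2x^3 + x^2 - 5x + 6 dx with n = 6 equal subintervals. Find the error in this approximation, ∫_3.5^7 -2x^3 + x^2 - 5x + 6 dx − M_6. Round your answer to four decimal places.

Exact integral: ∫_3.5^7 f(x) dx ≈ -1096.302083.
M_6 ≈ -1093.275029.
Error ≈ -1096.302083 − (-1093.275029) ≈ -3.0271.

-3.0271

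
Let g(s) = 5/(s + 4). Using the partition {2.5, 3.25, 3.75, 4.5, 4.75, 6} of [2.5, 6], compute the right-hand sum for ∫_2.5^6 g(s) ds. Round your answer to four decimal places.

2.0489

Subinterval widths: 0.75, 0.5, 0.75, 0.25, 1.25.
Right endpoints: 3.25, 3.75, 4.5, 4.75, 6.
g(3.25) = 20/29, g(3.75) = 20/31, g(4.5) = 10/17, g(4.75) = 4/7, g(6) = 0.5.
Sum = Σ Δs_i · g(s_i).
Sum ≈ 2.0489.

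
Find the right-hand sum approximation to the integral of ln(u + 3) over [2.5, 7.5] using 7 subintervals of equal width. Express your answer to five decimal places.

10.54059

Δu = (7.5 − 2.5)/7 = 5/7.
Right endpoints: 45/14, 55/14, 65/14, 75/14, 85/14, 95/14, 7.5.
f(45/14) ≈ 1.82685, f(55/14) ≈ 1.93565, f(65/14) ≈ 2.03377, f(75/14) ≈ 2.12312, f(85/14) ≈ 2.20513, f(95/14) ≈ 2.28092, f(7.5) ≈ 2.35138.
Sum = Δu · [f(45/14) + f(55/14) + f(65/14) + ...].
Sum ≈ 10.54059.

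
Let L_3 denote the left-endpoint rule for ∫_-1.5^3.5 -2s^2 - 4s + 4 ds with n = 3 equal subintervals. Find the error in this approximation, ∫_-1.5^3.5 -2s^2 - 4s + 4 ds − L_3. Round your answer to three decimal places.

-28.704

Exact integral: ∫_-1.5^3.5 f(s) ds ≈ -30.83333.
L_3 ≈ -2.12963.
Error ≈ -30.83333 − (-2.12963) ≈ -28.704.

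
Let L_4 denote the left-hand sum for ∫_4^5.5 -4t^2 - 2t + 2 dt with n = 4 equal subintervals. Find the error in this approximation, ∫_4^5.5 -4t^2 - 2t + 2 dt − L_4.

Exact integral: ∫_4^5.5 f(t) dt = -147.75.
L_4 = -136.640625.
Error = -147.75 − (-136.640625) = -11.109375.

-11.109375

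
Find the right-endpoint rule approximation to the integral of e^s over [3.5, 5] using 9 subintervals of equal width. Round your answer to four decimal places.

125.1726

Δs = (5 − 3.5)/9 = 1/6.
Right endpoints: 11/3, 23/6, 4, 25/6, 13/3, 4.5, 14/3, 29/6, 5.
f(11/3) ≈ 39.1213, f(23/6) ≈ 46.2163, f(4) ≈ 54.5982, f(25/6) ≈ 64.5001, f(13/3) ≈ 76.1979, f(4.5) ≈ 90.0171, f(14/3) ≈ 106.3427, f(29/6) ≈ 125.6290, f(5) ≈ 148.4132.
Sum = Δs · [f(11/3) + f(23/6) + f(4) + ...].
Sum ≈ 125.1726.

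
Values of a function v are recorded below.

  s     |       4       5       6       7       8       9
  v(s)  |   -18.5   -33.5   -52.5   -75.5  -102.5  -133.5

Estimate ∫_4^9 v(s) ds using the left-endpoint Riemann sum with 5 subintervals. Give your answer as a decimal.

-282.5

Δs = 1.
Sum = 1·[(-18.5) + (-33.5) + (-52.5) + (-75.5) + (-102.5)] = -282.5.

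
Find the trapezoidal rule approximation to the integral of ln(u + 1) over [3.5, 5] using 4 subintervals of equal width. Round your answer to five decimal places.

2.48156

Δu = (5 − 3.5)/4 = 0.375.
f(3.5) ≈ 1.50408, f(3.875) ≈ 1.58412, f(4.25) ≈ 1.65823, f(4.625) ≈ 1.72722, f(5) ≈ 1.79176.
T_4 = (Δu/2)·[f(u_0) + 2f(u_1) + 2f(u_2) + 2f(u_3) + f(u_4)].
Sum ≈ 2.48156.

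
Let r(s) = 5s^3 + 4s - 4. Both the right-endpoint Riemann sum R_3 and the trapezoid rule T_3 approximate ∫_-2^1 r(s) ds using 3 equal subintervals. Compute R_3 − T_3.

R_3 = -12.
T_3 = -40.5.
R_3 − T_3 = 28.5.

28.5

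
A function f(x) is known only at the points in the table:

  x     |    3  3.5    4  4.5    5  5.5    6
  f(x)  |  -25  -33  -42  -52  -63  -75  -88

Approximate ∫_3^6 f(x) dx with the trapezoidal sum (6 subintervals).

-160.75

Δx = 0.5.
T_6 = (0.5/2)·[(-25) + 2·(-33) + 2·(-42) + 2·(-52) + 2·(-63) + 2·(-75) + (-88)] = -160.75.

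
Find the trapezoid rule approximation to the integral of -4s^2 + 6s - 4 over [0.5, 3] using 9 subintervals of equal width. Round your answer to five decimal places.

-19.71193

Δs = (3 − 0.5)/9 = 5/18.
f(0.5) = -2, f(7/9) = -142/81, f(19/18) = -172/81, f(4/3) = -28/9, f(29/18) = -382/81, f(17/9) = -562/81, f(13/6) = -88/9, f(22/9) = -1072/81, f(49/18) = -1402/81, f(3) = -22.
T_9 = (Δs/2)·[f(s_0) + 2f(s_1) + ... + 2f(s_{8}) + f(s_9)].
Sum ≈ -19.71193.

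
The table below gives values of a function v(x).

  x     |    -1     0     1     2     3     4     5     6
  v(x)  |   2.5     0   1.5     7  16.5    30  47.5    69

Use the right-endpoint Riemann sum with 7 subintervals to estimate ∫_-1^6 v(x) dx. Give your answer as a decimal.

Δx = 1.
Sum = 1·[0 + 1.5 + 7 + 16.5 + 30 + 47.5 + 69] = 171.5.

171.5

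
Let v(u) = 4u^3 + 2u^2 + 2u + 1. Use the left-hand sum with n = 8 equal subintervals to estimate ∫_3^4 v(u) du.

197.53125

Δu = (4 − 3)/8 = 0.125.
Left endpoints: 3, 3.125, 3.25, 3.375, 3.5, 3.625, 3.75, 3.875.
v(3) = 133, v(3.125) = 148.8515625, v(3.25) = 165.9375, v(3.375) = 184.3046875, v(3.5) = 204, v(3.625) = 225.0703125, v(3.75) = 247.5625, v(3.875) = 271.5234375.
Sum = Δu · [v(3) + v(3.125) + v(3.25) + ...].
Sum = 197.53125.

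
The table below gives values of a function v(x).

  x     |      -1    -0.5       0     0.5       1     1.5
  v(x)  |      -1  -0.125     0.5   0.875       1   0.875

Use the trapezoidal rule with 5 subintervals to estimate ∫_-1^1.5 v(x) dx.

1.09375

Δx = 0.5.
T_5 = (0.5/2)·[(-1) + 2·(-0.125) + 2·0.5 + 2·0.875 + 2·1 + 0.875] = 1.09375.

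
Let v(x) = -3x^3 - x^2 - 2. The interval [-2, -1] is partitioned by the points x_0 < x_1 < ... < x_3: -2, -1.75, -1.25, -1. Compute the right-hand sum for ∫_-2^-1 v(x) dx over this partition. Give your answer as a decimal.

Subinterval widths: 0.25, 0.5, 0.25.
Right endpoints: -1.75, -1.25, -1.
v(-1.75) = 11.015625, v(-1.25) = 2.296875, v(-1) = 0.
Sum = Σ Δx_i · v(x_i).
Sum = 3.90234375.

3.90234375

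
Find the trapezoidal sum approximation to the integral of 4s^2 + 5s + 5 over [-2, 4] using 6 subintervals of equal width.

Δs = (4 − (-2))/6 = 1.
f(-2) = 11, f(-1) = 4, f(0) = 5, f(1) = 14, f(2) = 31, f(3) = 56, f(4) = 89.
T_6 = (Δs/2)·[f(s_0) + 2f(s_1) + ... + 2f(s_{5}) + f(s_6)].
Sum = 160.

160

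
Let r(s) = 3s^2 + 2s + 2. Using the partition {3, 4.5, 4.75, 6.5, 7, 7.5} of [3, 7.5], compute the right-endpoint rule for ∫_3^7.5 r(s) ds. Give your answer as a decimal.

Subinterval widths: 1.5, 0.25, 1.75, 0.5, 0.5.
Right endpoints: 4.5, 4.75, 6.5, 7, 7.5.
r(4.5) = 71.75, r(4.75) = 79.1875, r(6.5) = 141.75, r(7) = 163, r(7.5) = 185.75.
Sum = Σ Δs_i · r(s_i).
Sum = 549.859375.

549.859375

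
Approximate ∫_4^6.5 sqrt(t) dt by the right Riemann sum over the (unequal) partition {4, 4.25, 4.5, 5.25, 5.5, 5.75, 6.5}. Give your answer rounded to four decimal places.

Subinterval widths: 0.25, 0.25, 0.75, 0.25, 0.25, 0.75.
Right endpoints: 4.25, 4.5, 5.25, 5.5, 5.75, 6.5.
f(4.25) ≈ 2.0616, f(4.5) ≈ 2.1213, f(5.25) ≈ 2.2913, f(5.5) ≈ 2.3452, f(5.75) ≈ 2.3979, f(6.5) ≈ 2.5495.
Sum = Σ Δt_i · f(t_i).
Sum ≈ 5.8621.

5.8621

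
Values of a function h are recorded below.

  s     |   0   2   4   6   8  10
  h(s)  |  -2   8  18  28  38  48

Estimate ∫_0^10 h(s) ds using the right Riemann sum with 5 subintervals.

280

Δs = 2.
Sum = 2·[8 + 18 + 28 + 38 + 48] = 280.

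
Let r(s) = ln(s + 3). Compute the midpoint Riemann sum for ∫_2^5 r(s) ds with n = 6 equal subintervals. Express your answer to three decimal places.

Δs = (5 − 2)/6 = 0.5.
Midpoints: 2.25, 2.75, 3.25, 3.75, 4.25, 4.75.
r(2.25) ≈ 1.658, r(2.75) ≈ 1.749, r(3.25) ≈ 1.833, r(3.75) ≈ 1.910, r(4.25) ≈ 1.981, r(4.75) ≈ 2.048.
Sum = Δs · [r(2.25) + r(2.75) + r(3.25) + ...].
Sum ≈ 5.589.

5.589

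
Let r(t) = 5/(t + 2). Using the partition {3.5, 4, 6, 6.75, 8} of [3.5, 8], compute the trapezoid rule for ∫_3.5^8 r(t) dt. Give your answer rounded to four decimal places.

Subinterval widths: 0.5, 2, 0.75, 1.25.
r(3.5) = 10/11, r(4) = 5/6, r(6) = 0.625, r(6.75) = 4/7, r(8) = 0.5.
On each subinterval the trapezoid contributes (Δt_i/2)·[r(t_{i-1}) + r(t_i)].
Sum ≈ 3.0122.

3.0122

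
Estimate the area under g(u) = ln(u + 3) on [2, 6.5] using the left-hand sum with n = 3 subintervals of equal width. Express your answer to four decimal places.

8.3410

Δu = (6.5 − 2)/3 = 1.5.
Left endpoints: 2, 3.5, 5.
g(2) ≈ 1.6094, g(3.5) ≈ 1.8718, g(5) ≈ 2.0794.
Sum = Δu · [g(2) + g(3.5) + g(5)].
Sum ≈ 8.3410.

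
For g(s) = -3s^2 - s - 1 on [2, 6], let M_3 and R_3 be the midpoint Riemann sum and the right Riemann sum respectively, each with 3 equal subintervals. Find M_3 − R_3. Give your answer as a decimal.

M_3 ≈ -226.222222.
R_3 ≈ -298.222222.
M_3 − R_3 = 72.

72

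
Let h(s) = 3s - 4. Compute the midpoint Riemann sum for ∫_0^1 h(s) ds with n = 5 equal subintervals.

-2.5

Δs = (1 − 0)/5 = 0.2.
Midpoints: 0.1, 0.3, 0.5, 0.7, 0.9.
h(0.1) = -3.7, h(0.3) = -3.1, h(0.5) = -2.5, h(0.7) = -1.9, h(0.9) = -1.3.
Sum = Δs · [h(0.1) + h(0.3) + h(0.5) + h(0.7) + h(0.9)].
Sum = -2.5.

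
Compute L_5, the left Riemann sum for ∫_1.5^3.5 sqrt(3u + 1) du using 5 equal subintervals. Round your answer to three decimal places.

5.588

Δu = (3.5 − 1.5)/5 = 0.4.
Left endpoints: 1.5, 1.9, 2.3, 2.7, 3.1.
f(1.5) ≈ 2.345, f(1.9) ≈ 2.588, f(2.3) ≈ 2.811, f(2.7) ≈ 3.017, f(3.1) ≈ 3.209.
Sum = Δu · [f(1.5) + f(1.9) + f(2.3) + f(2.7) + f(3.1)].
Sum ≈ 5.588.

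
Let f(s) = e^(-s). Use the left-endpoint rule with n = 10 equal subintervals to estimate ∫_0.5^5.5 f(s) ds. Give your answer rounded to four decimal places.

0.7656

Δs = (5.5 − 0.5)/10 = 0.5.
Left endpoints: 0.5, 1, 1.5, 2, 2.5, 3, 3.5, 4, 4.5, 5.
f(0.5) ≈ 0.6065, f(1) ≈ 0.3679, f(1.5) ≈ 0.2231, f(2) ≈ 0.1353, f(2.5) ≈ 0.0821, f(3) ≈ 0.0498, f(3.5) ≈ 0.0302, f(4) ≈ 0.0183, f(4.5) ≈ 0.0111, f(5) ≈ 0.0067.
Sum = Δs · [f(0.5) + f(1) + f(1.5) + ...].
Sum ≈ 0.7656.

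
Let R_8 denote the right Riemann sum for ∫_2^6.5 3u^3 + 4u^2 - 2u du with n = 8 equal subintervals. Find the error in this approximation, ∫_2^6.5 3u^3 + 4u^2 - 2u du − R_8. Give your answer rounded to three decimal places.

Exact integral: ∫_2^6.5 f(u) du = 1644.046875.
R_8 ≈ 1919.53784.
Error ≈ 1644.046875 − 1919.53784 ≈ -275.491.

-275.491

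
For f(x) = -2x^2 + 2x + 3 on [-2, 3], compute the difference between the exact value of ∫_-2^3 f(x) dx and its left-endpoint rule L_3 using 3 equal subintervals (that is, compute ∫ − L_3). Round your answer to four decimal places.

Exact integral: ∫_-2^3 f(x) dx ≈ -3.333333.
L_3 ≈ -7.962963.
Error ≈ -3.333333 − (-7.962963) ≈ 4.6296.

4.6296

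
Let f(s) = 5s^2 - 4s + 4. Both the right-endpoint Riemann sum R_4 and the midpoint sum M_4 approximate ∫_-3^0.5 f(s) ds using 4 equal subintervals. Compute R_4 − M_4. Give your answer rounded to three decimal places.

R_4 = 53.67578125.
M_4 ≈ 75.59180.
R_4 − M_4 ≈ -21.916.

-21.916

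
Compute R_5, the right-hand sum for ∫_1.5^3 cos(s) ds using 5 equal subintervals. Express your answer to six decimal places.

Δs = (3 − 1.5)/5 = 0.3.
Right endpoints: 1.8, 2.1, 2.4, 2.7, 3.
f(1.8) ≈ -0.227202, f(2.1) ≈ -0.504846, f(2.4) ≈ -0.737394, f(2.7) ≈ -0.904072, f(3) ≈ -0.989992.
Sum = Δs · [f(1.8) + f(2.1) + f(2.4) + f(2.7) + f(3)].
Sum ≈ -1.009052.

-1.009052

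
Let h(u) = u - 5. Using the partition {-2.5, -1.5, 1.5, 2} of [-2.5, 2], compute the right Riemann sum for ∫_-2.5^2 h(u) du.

Subinterval widths: 1, 3, 0.5.
Right endpoints: -1.5, 1.5, 2.
h(-1.5) = -6.5, h(1.5) = -3.5, h(2) = -3.
Sum = Σ Δu_i · h(u_i).
Sum = -18.5.

-18.5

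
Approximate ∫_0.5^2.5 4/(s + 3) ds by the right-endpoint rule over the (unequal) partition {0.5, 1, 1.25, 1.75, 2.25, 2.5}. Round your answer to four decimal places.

1.7191

Subinterval widths: 0.5, 0.25, 0.5, 0.5, 0.25.
Right endpoints: 1, 1.25, 1.75, 2.25, 2.5.
f(1) = 1, f(1.25) = 16/17, f(1.75) = 16/19, f(2.25) = 16/21, f(2.5) = 8/11.
Sum = Σ Δs_i · f(s_i).
Sum ≈ 1.7191.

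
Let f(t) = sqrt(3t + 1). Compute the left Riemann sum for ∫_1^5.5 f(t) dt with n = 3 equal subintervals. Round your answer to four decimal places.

Δt = (5.5 − 1)/3 = 1.5.
Left endpoints: 1, 2.5, 4.
f(1) ≈ 2.0000, f(2.5) ≈ 2.9155, f(4) ≈ 3.6056.
Sum = Δt · [f(1) + f(2.5) + f(4)].
Sum ≈ 12.7815.

12.7815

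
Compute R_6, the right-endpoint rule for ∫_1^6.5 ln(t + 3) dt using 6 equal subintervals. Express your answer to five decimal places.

10.72844

Δt = (6.5 − 1)/6 = 11/12.
Right endpoints: 23/12, 17/6, 3.75, 14/3, 67/12, 6.5.
f(23/12) ≈ 1.59263, f(17/6) ≈ 1.76359, f(3.75) ≈ 1.90954, f(14/3) ≈ 2.03688, f(67/12) ≈ 2.14982, f(6.5) ≈ 2.25129.
Sum = Δt · [f(23/12) + f(17/6) + f(3.75) + ...].
Sum ≈ 10.72844.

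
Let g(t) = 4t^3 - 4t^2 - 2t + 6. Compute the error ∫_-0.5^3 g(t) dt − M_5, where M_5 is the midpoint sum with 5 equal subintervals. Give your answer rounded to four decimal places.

1.5721

Exact integral: ∫_-0.5^3 g(t) dt ≈ 57.020833.
M_5 = 55.44875.
Error ≈ 57.020833 − 55.44875 ≈ 1.5721.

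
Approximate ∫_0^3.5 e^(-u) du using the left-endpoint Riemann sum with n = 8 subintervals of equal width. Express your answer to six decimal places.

1.197367

Δu = (3.5 − 0)/8 = 0.4375.
Left endpoints: 0, 0.4375, 0.875, 1.3125, 1.75, 2.1875, 2.625, 3.0625.
f(0) ≈ 1.000000, f(0.4375) ≈ 0.645649, f(0.875) ≈ 0.416862, f(1.3125) ≈ 0.269146, f(1.75) ≈ 0.173774, f(2.1875) ≈ 0.112197, f(2.625) ≈ 0.072440, f(3.0625) ≈ 0.046771.
Sum = Δu · [f(0) + f(0.4375) + f(0.875) + ...].
Sum ≈ 1.197367.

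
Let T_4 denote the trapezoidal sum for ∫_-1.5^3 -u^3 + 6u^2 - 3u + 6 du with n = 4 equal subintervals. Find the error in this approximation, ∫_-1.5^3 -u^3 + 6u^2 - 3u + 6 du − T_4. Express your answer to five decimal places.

Exact integral: ∫_-1.5^3 f(u) du = 58.640625.
T_4 ≈ 62.2001953.
Error ≈ 58.640625 − 62.2001953 ≈ -3.55957.

-3.55957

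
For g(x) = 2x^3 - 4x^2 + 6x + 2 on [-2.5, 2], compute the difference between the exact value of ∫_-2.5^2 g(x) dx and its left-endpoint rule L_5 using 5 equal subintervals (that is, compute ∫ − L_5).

40.80375

Exact integral: ∫_-2.5^2 g(x) dx = -40.78125.
L_5 = -81.585.
Error = -40.78125 − (-81.585) = 40.80375.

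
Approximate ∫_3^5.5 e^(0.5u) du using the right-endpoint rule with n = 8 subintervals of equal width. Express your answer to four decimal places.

Δu = (5.5 − 3)/8 = 0.3125.
Right endpoints: 3.3125, 3.625, 3.9375, 4.25, 4.5625, 4.875, 5.1875, 5.5.
f(3.3125) ≈ 5.2396, f(3.625) ≈ 6.1257, f(3.9375) ≈ 7.1617, f(4.25) ≈ 8.3729, f(4.5625) ≈ 9.7889, f(4.875) ≈ 11.4444, f(5.1875) ≈ 13.3799, f(5.5) ≈ 15.6426.
Sum = Δu · [f(3.3125) + f(3.625) + f(3.9375) + ...].
Sum ≈ 24.1112.

24.1112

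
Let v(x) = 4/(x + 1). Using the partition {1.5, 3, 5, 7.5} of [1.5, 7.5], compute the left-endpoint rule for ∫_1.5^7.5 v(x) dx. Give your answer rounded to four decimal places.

6.0667

Subinterval widths: 1.5, 2, 2.5.
Left endpoints: 1.5, 3, 5.
v(1.5) = 1.6, v(3) = 1, v(5) = 2/3.
Sum = Σ Δx_i · v(x_i).
Sum ≈ 6.0667.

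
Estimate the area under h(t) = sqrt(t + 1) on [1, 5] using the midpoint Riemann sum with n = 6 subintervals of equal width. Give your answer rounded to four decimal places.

Δt = (5 − 1)/6 = 2/3.
Midpoints: 4/3, 2, 8/3, 10/3, 4, 14/3.
h(4/3) ≈ 1.5275, h(2) ≈ 1.7321, h(8/3) ≈ 1.9149, h(10/3) ≈ 2.0817, h(4) ≈ 2.2361, h(14/3) ≈ 2.3805.
Sum = Δt · [h(4/3) + h(2) + h(8/3) + ...].
Sum ≈ 7.9151.

7.9151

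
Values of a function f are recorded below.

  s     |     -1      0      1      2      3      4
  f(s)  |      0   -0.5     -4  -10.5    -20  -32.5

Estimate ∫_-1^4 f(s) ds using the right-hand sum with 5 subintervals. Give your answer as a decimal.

Δs = 1.
Sum = 1·[(-0.5) + (-4) + (-10.5) + (-20) + (-32.5)] = -67.5.

-67.5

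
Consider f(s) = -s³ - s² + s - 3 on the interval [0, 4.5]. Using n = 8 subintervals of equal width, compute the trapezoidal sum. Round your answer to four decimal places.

-138.1047

Δs = (4.5 − 0)/8 = 0.5625.
f(0) = -3, f(0.5625) = -12009/4096, f(1.125) = -2337/512, f(1.6875) = -36723/4096, f(2.25) = -17.203125, f(2.8125) = -124293/4096, f(3.375) = -25323/512, f(3.9375) = -309711/4096, f(4.5) = -109.875.
T_8 = (Δs/2)·[f(s_0) + 2f(s_1) + ... + 2f(s_{7}) + f(s_8)].
Sum ≈ -138.1047.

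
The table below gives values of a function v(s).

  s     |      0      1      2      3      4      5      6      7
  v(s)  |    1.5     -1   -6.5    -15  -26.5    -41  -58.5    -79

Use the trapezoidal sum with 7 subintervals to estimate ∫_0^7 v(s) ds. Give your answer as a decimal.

Δs = 1.
T_7 = (1/2)·[1.5 + 2·(-1) + 2·(-6.5) + 2·(-15) + 2·(-26.5) + 2·(-41) + 2·(-58.5) + (-79)] = -187.25.

-187.25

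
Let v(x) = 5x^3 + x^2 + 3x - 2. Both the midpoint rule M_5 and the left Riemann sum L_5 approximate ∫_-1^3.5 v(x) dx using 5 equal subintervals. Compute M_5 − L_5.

M_5 = 202.8290625.
L_5 = 110.97.
M_5 − L_5 = 91.8590625.

91.8590625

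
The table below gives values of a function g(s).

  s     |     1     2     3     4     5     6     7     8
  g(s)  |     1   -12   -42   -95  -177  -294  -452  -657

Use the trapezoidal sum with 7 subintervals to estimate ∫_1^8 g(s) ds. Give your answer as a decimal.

-1400

Δs = 1.
T_7 = (1/2)·[1 + 2·(-12) + 2·(-42) + 2·(-95) + 2·(-177) + 2·(-294) + 2·(-452) + (-657)] = -1400.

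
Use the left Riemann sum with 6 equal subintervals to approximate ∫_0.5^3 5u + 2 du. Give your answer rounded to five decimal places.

Δu = (3 − 0.5)/6 = 5/12.
Left endpoints: 0.5, 11/12, 4/3, 1.75, 13/6, 31/12.
f(0.5) = 4.5, f(11/12) = 79/12, f(4/3) = 26/3, f(1.75) = 10.75, f(13/6) = 77/6, f(31/12) = 179/12.
Sum = Δu · [f(0.5) + f(11/12) + f(4/3) + ...].
Sum ≈ 24.27083.

24.27083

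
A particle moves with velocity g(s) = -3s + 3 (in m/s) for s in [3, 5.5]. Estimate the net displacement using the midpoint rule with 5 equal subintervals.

Δs = (5.5 − 3)/5 = 0.5.
Midpoints: 3.25, 3.75, 4.25, 4.75, 5.25.
g(3.25) = -6.75, g(3.75) = -8.25, g(4.25) = -9.75, g(4.75) = -11.25, g(5.25) = -12.75.
Sum = Δs · [g(3.25) + g(3.75) + g(4.25) + g(4.75) + g(5.25)].
Sum = -24.375.

-24.375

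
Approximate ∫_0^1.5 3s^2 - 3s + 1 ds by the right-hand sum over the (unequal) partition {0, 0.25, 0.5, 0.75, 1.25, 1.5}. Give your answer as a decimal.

Subinterval widths: 0.25, 0.25, 0.25, 0.5, 0.25.
Right endpoints: 0.25, 0.5, 0.75, 1.25, 1.5.
f(0.25) = 0.4375, f(0.5) = 0.25, f(0.75) = 0.4375, f(1.25) = 1.9375, f(1.5) = 3.25.
Sum = Σ Δs_i · f(s_i).
Sum = 2.0625.

2.0625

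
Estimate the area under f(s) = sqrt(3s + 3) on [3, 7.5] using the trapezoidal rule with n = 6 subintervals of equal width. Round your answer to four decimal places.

19.3713

Δs = (7.5 − 3)/6 = 0.75.
f(3) ≈ 3.4641, f(3.75) ≈ 3.7749, f(4.5) ≈ 4.0620, f(5.25) ≈ 4.3301, f(6) ≈ 4.5826, f(6.75) ≈ 4.8218, f(7.5) ≈ 5.0498.
T_6 = (Δs/2)·[f(s_0) + 2f(s_1) + ... + 2f(s_{5}) + f(s_6)].
Sum ≈ 19.3713.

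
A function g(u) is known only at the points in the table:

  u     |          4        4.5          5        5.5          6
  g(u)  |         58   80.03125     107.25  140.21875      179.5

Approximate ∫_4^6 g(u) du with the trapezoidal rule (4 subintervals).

223.125

Δu = 0.5.
T_4 = (0.5/2)·[58 + 2·80.03125 + 2·107.25 + 2·140.21875 + 179.5] = 223.125.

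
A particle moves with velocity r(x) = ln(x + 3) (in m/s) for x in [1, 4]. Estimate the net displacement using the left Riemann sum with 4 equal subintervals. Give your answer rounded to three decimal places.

Δx = (4 − 1)/4 = 0.75.
Left endpoints: 1, 1.75, 2.5, 3.25.
r(1) ≈ 1.386, r(1.75) ≈ 1.558, r(2.5) ≈ 1.705, r(3.25) ≈ 1.833.
Sum = Δx · [r(1) + r(1.75) + r(2.5) + r(3.25)].
Sum ≈ 4.861.

4.861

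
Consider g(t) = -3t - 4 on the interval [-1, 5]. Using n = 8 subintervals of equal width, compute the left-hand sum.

Δt = (5 − (-1))/8 = 0.75.
Left endpoints: -1, -0.25, 0.5, 1.25, 2, 2.75, 3.5, 4.25.
g(-1) = -1, g(-0.25) = -3.25, g(0.5) = -5.5, g(1.25) = -7.75, g(2) = -10, g(2.75) = -12.25, g(3.5) = -14.5, g(4.25) = -16.75.
Sum = Δt · [g(-1) + g(-0.25) + g(0.5) + ...].
Sum = -53.25.

-53.25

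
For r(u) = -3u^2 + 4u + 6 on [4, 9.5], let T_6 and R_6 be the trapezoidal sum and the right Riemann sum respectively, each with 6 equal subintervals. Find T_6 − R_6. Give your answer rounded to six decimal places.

92.010417

T_6 ≈ -614.18576389.
R_6 ≈ -706.19618056.
T_6 − R_6 ≈ 92.010417.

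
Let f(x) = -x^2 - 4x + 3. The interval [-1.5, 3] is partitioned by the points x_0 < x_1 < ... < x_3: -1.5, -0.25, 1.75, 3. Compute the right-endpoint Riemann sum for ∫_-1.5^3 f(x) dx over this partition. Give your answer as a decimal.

-31.703125

Subinterval widths: 1.25, 2, 1.25.
Right endpoints: -0.25, 1.75, 3.
f(-0.25) = 3.9375, f(1.75) = -7.0625, f(3) = -18.
Sum = Σ Δx_i · f(x_i).
Sum = -31.703125.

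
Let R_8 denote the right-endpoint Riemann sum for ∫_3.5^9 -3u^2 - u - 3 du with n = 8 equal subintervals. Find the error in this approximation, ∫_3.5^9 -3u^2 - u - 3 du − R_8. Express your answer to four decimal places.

74.0889

Exact integral: ∫_3.5^9 f(u) du = -737.
R_8 ≈ -811.088867.
Error ≈ -737 − (-811.088867) ≈ 74.0889.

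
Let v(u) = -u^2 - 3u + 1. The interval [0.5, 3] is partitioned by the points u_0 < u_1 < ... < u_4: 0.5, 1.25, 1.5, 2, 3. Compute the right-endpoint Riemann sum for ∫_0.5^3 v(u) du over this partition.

Subinterval widths: 0.75, 0.25, 0.5, 1.
Right endpoints: 1.25, 1.5, 2, 3.
v(1.25) = -4.3125, v(1.5) = -5.75, v(2) = -9, v(3) = -17.
Sum = Σ Δu_i · v(u_i).
Sum = -26.171875.

-26.171875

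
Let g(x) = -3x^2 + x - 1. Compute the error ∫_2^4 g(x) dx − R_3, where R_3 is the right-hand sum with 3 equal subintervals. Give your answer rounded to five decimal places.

11.77778

Exact integral: ∫_2^4 g(x) dx = -52.
R_3 ≈ -63.7777778.
Error ≈ -52 − (-63.7777778) ≈ 11.77778.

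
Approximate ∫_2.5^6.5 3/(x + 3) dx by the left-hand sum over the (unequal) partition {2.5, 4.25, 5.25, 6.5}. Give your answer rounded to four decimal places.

Subinterval widths: 1.75, 1, 1.25.
Left endpoints: 2.5, 4.25, 5.25.
f(2.5) = 6/11, f(4.25) = 12/29, f(5.25) = 4/11.
Sum = Σ Δx_i · f(x_i).
Sum ≈ 1.8229.

1.8229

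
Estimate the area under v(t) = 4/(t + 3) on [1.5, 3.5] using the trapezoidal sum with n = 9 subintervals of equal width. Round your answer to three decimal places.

1.471

Δt = (3.5 − 1.5)/9 = 2/9.
v(1.5) = 8/9, v(31/18) = 72/85, v(35/18) = 72/89, v(13/6) = 24/31, v(43/18) = 72/97, v(47/18) = 72/101, v(17/6) = 24/35, v(55/18) = 72/109, v(59/18) = 72/113, v(3.5) = 8/13.
T_9 = (Δt/2)·[v(t_0) + 2v(t_1) + ... + 2v(t_{8}) + v(t_9)].
Sum ≈ 1.471.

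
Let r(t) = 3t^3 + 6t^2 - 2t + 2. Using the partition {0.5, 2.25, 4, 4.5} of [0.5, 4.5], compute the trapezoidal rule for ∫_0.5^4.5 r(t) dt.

Subinterval widths: 1.75, 1.75, 0.5.
r(0.5) = 2.875, r(2.25) = 62.046875, r(4) = 282, r(4.5) = 387.875.
On each subinterval the trapezoid contributes (Δt_i/2)·[r(t_{i-1}) + r(t_i)].
Sum = 525.31640625.

525.31640625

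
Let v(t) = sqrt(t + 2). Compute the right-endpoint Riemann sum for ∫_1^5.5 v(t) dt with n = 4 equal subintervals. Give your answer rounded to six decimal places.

Δt = (5.5 − 1)/4 = 1.125.
Right endpoints: 2.125, 3.25, 4.375, 5.5.
v(2.125) ≈ 2.031010, v(3.25) ≈ 2.291288, v(4.375) ≈ 2.524876, v(5.5) ≈ 2.738613.
Sum = Δt · [v(2.125) + v(3.25) + v(4.375) + v(5.5)].
Sum ≈ 10.784010.

10.784010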